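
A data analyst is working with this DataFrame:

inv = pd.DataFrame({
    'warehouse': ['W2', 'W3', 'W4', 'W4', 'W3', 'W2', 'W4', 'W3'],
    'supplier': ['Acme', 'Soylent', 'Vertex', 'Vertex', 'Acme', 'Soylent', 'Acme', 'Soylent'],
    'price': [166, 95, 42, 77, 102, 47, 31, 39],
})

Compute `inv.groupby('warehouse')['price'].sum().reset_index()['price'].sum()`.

599

group by warehouse, sum of price:
warehouse
W2    213
W3    236
W4    150
Name: price, dtype: int64
reset_index():
  warehouse  price
0        W2    213
1        W3    236
2        W4    150
Reading off the sum of column 'price', we get 599.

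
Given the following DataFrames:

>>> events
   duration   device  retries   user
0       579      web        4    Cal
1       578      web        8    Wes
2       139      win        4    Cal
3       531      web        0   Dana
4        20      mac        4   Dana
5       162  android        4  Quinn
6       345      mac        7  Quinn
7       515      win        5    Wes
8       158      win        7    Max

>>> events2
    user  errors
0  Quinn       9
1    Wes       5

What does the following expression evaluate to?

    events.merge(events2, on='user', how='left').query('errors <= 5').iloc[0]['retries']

merge on 'user' (how='left') → 9 rows:
   duration   device  retries   user  errors
0       579      web        4    Cal     NaN
1       578      web        8    Wes     5.0
2       139      win        4    Cal     NaN
3       531      web        0   Dana     NaN
4        20      mac        4   Dana     NaN
5       162  android        4  Quinn     9.0
6       345      mac        7  Quinn     9.0
7       515      win        5    Wes     5.0
8       158      win        7    Max     NaN
filter rows where errors <= 5:
   duration device  retries user  errors
1       578    web        8  Wes     5.0
7       515    win        5  Wes     5.0

8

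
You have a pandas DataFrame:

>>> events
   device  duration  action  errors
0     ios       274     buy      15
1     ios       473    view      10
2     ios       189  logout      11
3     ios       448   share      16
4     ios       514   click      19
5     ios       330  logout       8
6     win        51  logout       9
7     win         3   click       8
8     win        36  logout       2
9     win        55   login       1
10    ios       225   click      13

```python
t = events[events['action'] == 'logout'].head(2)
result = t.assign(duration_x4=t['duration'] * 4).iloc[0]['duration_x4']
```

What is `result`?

filter rows where action == 'logout':
  device  duration  action  errors
2    ios       189  logout      11
5    ios       330  logout       8
6    win        51  logout       9
8    win        36  logout       2
take first 2 rows:
  device  duration  action  errors
2    ios       189  logout      11
5    ios       330  logout       8
add column duration_x4 = t['duration'] * 4:
  device  duration  action  errors  duration_x4
2    ios       189  logout      11          756
5    ios       330  logout       8         1320
value at position 0, column 'duration_x4' → 756

756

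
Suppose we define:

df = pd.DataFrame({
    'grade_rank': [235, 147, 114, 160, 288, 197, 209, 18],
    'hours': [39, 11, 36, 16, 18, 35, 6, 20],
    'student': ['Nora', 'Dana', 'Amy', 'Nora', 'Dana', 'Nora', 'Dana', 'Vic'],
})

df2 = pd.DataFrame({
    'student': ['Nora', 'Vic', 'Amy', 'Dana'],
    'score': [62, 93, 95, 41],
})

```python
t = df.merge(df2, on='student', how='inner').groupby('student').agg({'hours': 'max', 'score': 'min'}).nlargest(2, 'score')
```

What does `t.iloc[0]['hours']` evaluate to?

merge on 'student' (how='inner') → 8 rows:
   grade_rank  hours student  score
0         235     39    Nora     62
1         147     11    Dana     41
2         114     36     Amy     95
3         160     16    Nora     62
4         288     18    Dana     41
5         197     35    Nora     62
6         209      6    Dana     41
7          18     20     Vic     93
group by student: max(hours), min(score):
         hours  score
student              
Amy         36     95
Dana        18     41
Nora        39     62
Vic         20     93
take 2 rows with largest score:
         hours  score
student              
Amy         36     95
Vic         20     93
The value at position 0, column 'hours' is 36.

36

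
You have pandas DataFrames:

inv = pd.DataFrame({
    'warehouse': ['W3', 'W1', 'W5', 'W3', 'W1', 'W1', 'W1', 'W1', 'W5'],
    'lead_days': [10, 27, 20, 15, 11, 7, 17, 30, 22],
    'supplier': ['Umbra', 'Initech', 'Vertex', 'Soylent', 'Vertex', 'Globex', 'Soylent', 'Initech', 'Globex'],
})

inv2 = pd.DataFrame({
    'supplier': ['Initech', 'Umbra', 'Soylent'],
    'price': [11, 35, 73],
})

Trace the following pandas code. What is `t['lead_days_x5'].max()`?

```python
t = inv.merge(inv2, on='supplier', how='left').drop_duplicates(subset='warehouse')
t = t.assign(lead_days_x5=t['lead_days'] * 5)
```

135

merge on 'supplier' (how='left') → 9 rows:
  warehouse  lead_days supplier  price
0        W3         10    Umbra   35.0
1        W1         27  Initech   11.0
2        W5         20   Vertex    NaN
3        W3         15  Soylent   73.0
4        W1         11   Vertex    NaN
5        W1          7   Globex    NaN
6        W1         17  Soylent   73.0
7        W1         30  Initech   11.0
8        W5         22   Globex    NaN
drop duplicate warehouse (keep=first):
  warehouse  lead_days supplier  price
0        W3         10    Umbra   35.0
1        W1         27  Initech   11.0
2        W5         20   Vertex    NaN
add column lead_days_x5 = t['lead_days'] * 5:
  warehouse  lead_days supplier  price  lead_days_x5
0        W3         10    Umbra   35.0            50
1        W1         27  Initech   11.0           135
2        W5         20   Vertex    NaN           100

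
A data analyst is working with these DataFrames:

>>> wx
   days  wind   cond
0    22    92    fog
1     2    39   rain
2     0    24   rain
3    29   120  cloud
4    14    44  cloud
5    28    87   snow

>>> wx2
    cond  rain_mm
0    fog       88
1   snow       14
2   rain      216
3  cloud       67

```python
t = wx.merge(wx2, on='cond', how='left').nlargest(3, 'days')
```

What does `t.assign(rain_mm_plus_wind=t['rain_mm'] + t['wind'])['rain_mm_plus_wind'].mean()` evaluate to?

merge on 'cond' (how='left') → 6 rows:
   days  wind   cond  rain_mm
0    22    92    fog       88
1     2    39   rain      216
2     0    24   rain      216
3    29   120  cloud       67
4    14    44  cloud       67
5    28    87   snow       14
take 3 rows with largest days:
   days  wind   cond  rain_mm
3    29   120  cloud       67
5    28    87   snow       14
0    22    92    fog       88
add column rain_mm_plus_wind = t['rain_mm'] + t['wind']:
   days  wind   cond  rain_mm  rain_mm_plus_wind
3    29   120  cloud       67                187
5    28    87   snow       14                101
0    22    92    fog       88                180
mean of column 'rain_mm_plus_wind' → 156.0

156.0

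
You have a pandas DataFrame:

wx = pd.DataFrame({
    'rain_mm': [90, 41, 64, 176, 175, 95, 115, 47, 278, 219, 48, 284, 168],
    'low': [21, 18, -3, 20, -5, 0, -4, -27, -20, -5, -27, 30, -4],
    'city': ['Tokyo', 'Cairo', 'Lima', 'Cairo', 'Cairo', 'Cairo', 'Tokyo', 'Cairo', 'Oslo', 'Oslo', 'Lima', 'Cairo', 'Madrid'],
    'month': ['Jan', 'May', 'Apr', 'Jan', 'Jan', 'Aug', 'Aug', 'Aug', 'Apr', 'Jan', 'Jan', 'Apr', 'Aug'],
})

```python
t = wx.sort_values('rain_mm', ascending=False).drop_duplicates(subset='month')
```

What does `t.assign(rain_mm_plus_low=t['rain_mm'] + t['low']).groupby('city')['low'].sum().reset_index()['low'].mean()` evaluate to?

sort by rain_mm descending:
    rain_mm  low    city month
11      284   30   Cairo   Apr
8       278  -20    Oslo   Apr
9       219   -5    Oslo   Jan
3       176   20   Cairo   Jan
4       175   -5   Cairo   Jan
12      168   -4  Madrid   Aug
6       115   -4   Tokyo   Aug
5        95    0   Cairo   Aug
0        90   21   Tokyo   Jan
2        64   -3    Lima   Apr
10       48  -27    Lima   Jan
7        47  -27   Cairo   Aug
1        41   18   Cairo   May
drop duplicate month (keep=first):
    rain_mm  low    city month
11      284   30   Cairo   Apr
9       219   -5    Oslo   Jan
12      168   -4  Madrid   Aug
1        41   18   Cairo   May
add column rain_mm_plus_low = t['rain_mm'] + t['low']:
    rain_mm  low    city month  rain_mm_plus_low
11      284   30   Cairo   Apr               314
9       219   -5    Oslo   Jan               214
12      168   -4  Madrid   Aug               164
1        41   18   Cairo   May                59
group by city, sum of low:
city
Cairo     48
Madrid    -4
Oslo      -5
Name: low, dtype: int64
reset_index():
     city  low
0   Cairo   48
1  Madrid   -4
2    Oslo   -5
Hence 13.0.

13.0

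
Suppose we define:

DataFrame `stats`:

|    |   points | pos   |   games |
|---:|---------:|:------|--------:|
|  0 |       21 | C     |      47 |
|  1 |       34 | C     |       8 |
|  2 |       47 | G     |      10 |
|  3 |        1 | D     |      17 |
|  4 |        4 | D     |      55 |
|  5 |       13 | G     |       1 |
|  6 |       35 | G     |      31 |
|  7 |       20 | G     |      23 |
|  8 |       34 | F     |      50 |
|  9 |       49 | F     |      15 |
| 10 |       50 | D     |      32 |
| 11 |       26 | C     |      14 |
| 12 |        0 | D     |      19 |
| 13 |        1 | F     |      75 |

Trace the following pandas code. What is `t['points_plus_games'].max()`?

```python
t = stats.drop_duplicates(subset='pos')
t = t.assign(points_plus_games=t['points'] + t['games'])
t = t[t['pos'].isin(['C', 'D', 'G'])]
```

68

drop duplicate pos (keep=first):
   points pos  games
0      21   C     47
2      47   G     10
3       1   D     17
8      34   F     50
add column points_plus_games = t['points'] + t['games']:
   points pos  games  points_plus_games
0      21   C     47                 68
2      47   G     10                 57
3       1   D     17                 18
8      34   F     50                 84
filter rows where pos in ['C', 'D', 'G']:
   points pos  games  points_plus_games
0      21   C     47                 68
2      47   G     10                 57
3       1   D     17                 18
Reading off the max of column 'points_plus_games', we get 68.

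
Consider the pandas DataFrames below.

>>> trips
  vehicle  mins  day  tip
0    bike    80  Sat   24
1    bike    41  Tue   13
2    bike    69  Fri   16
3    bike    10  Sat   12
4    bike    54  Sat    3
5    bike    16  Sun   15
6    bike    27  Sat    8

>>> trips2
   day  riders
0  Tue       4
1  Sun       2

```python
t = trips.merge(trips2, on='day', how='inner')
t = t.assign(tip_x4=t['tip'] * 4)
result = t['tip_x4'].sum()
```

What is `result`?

112

merge on 'day' (how='inner') → 2 rows:
  vehicle  mins  day  tip  riders
0    bike    41  Tue   13       4
1    bike    16  Sun   15       2
add column tip_x4 = t['tip'] * 4:
  vehicle  mins  day  tip  riders  tip_x4
0    bike    41  Tue   13       4      52
1    bike    16  Sun   15       2      60
Finally, sum of column 'tip_x4' = 112.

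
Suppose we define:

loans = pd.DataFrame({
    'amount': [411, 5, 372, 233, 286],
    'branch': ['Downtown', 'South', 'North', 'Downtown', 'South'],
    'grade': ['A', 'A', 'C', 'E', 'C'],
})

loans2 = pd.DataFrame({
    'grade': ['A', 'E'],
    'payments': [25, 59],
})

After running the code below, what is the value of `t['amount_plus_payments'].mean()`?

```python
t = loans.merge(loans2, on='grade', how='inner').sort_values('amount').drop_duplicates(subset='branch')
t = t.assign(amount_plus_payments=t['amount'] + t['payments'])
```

161.0

merge on 'grade' (how='inner') → 3 rows:
   amount    branch grade  payments
0     411  Downtown     A        25
1       5     South     A        25
2     233  Downtown     E        59
sort by amount:
   amount    branch grade  payments
1       5     South     A        25
2     233  Downtown     E        59
0     411  Downtown     A        25
drop duplicate branch (keep=first):
   amount    branch grade  payments
1       5     South     A        25
2     233  Downtown     E        59
add column amount_plus_payments = t['amount'] + t['payments']:
   amount    branch grade  payments  amount_plus_payments
1       5     South     A        25                    30
2     233  Downtown     E        59                   292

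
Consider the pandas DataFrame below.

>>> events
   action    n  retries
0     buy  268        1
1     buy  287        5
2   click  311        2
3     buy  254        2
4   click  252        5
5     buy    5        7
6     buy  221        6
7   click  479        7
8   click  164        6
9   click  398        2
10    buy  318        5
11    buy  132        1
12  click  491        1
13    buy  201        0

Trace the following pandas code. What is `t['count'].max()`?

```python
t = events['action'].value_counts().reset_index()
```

value_counts of action:
action
buy      8
click    6
Name: count, dtype: int64
reset_index():
  action  count
0    buy      8
1  click      6
So max() = 8.

8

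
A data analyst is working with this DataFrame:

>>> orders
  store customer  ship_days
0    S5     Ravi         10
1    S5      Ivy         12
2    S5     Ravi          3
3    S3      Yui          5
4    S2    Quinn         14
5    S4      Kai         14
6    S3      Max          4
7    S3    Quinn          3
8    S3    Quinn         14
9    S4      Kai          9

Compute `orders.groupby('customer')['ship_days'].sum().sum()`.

group by customer, sum of ship_days:
customer
Ivy      12
Kai      23
Max       4
Quinn    31
Ravi     13
Yui       5
Name: ship_days, dtype: int64
So sum() = 88.

88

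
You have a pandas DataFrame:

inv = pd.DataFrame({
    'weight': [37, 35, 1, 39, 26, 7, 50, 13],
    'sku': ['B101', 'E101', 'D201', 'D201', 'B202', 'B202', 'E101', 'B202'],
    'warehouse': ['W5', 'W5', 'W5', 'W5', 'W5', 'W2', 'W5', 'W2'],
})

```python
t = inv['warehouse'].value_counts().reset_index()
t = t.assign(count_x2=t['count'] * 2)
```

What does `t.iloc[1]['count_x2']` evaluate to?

value_counts of warehouse:
warehouse
W5    6
W2    2
Name: count, dtype: int64
reset_index():
  warehouse  count
0        W5      6
1        W2      2
add column count_x2 = t['count'] * 2:
  warehouse  count  count_x2
0        W5      6        12
1        W2      2         4
Hence 4.

4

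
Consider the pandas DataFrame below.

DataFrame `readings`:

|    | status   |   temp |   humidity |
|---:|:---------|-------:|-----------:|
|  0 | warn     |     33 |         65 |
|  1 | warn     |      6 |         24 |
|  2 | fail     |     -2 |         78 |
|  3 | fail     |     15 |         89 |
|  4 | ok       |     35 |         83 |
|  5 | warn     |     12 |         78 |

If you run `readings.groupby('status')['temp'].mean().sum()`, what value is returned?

58.5

group by status, mean of temp:
status
fail     6.5
ok      35.0
warn    17.0
Name: temp, dtype: float64
sum of the resulting series → 58.5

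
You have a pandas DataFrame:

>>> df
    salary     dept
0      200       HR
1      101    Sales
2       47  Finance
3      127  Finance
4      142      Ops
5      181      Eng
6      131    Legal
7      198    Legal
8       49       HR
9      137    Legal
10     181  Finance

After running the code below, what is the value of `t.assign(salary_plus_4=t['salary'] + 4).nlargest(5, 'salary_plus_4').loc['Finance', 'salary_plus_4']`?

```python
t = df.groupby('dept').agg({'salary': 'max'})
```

group by dept, max of salary:
         salary
dept           
Eng         181
Finance     181
HR          200
Legal       198
Ops         142
Sales       101
add column salary_plus_4 = t['salary'] + 4:
         salary  salary_plus_4
dept                          
Eng         181            185
Finance     181            185
HR          200            204
Legal       198            202
Ops         142            146
Sales       101            105
take 5 rows with largest salary_plus_4:
         salary  salary_plus_4
dept                          
HR          200            204
Legal       198            202
Eng         181            185
Finance     181            185
Ops         142            146
Finally, value at row 'Finance', column 'salary_plus_4' = 185.

185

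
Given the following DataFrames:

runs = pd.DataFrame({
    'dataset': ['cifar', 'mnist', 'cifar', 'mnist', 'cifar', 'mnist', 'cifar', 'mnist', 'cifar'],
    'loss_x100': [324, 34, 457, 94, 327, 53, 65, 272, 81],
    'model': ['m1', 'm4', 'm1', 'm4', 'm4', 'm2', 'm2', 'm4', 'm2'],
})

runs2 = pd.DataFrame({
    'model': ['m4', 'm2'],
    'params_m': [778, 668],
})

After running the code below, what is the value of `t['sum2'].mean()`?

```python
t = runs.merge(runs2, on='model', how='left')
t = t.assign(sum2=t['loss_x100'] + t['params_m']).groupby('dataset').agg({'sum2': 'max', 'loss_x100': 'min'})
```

merge on 'model' (how='left') → 9 rows:
  dataset  loss_x100 model  params_m
0   cifar        324    m1       NaN
1   mnist         34    m4     778.0
2   cifar        457    m1       NaN
3   mnist         94    m4     778.0
4   cifar        327    m4     778.0
5   mnist         53    m2     668.0
6   cifar         65    m2     668.0
7   mnist        272    m4     778.0
8   cifar         81    m2     668.0
add column sum2 = t['loss_x100'] + t['params_m']:
  dataset  loss_x100 model  params_m    sum2
0   cifar        324    m1       NaN     NaN
1   mnist         34    m4     778.0   812.0
2   cifar        457    m1       NaN     NaN
3   mnist         94    m4     778.0   872.0
4   cifar        327    m4     778.0  1105.0
5   mnist         53    m2     668.0   721.0
6   cifar         65    m2     668.0   733.0
7   mnist        272    m4     778.0  1050.0
8   cifar         81    m2     668.0   749.0
group by dataset: max(sum2), min(loss_x100):
           sum2  loss_x100
dataset                   
cifar    1105.0         65
mnist    1050.0         34
So mean() = 1077.5.

1077.5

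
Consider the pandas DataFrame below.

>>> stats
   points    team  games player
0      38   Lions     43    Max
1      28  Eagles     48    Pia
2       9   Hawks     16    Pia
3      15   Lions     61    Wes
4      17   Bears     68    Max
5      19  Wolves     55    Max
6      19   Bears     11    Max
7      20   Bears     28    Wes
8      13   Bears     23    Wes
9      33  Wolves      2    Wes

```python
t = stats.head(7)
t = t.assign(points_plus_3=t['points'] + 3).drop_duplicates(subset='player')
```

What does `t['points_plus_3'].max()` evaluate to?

take first 7 rows:
   points    team  games player
0      38   Lions     43    Max
1      28  Eagles     48    Pia
2       9   Hawks     16    Pia
3      15   Lions     61    Wes
4      17   Bears     68    Max
5      19  Wolves     55    Max
6      19   Bears     11    Max
add column points_plus_3 = t['points'] + 3:
   points    team  games player  points_plus_3
0      38   Lions     43    Max             41
1      28  Eagles     48    Pia             31
2       9   Hawks     16    Pia             12
3      15   Lions     61    Wes             18
4      17   Bears     68    Max             20
5      19  Wolves     55    Max             22
6      19   Bears     11    Max             22
drop duplicate player (keep=first):
   points    team  games player  points_plus_3
0      38   Lions     43    Max             41
1      28  Eagles     48    Pia             31
3      15   Lions     61    Wes             18
Then the max of column 'points_plus_3': 41

41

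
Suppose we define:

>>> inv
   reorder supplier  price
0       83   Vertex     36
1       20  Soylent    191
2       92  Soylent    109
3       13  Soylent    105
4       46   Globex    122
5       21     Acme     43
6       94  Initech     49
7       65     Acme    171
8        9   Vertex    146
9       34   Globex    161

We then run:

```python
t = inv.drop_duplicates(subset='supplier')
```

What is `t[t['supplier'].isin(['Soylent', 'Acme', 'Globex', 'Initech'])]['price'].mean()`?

drop duplicate supplier (keep=first):
   reorder supplier  price
0       83   Vertex     36
1       20  Soylent    191
4       46   Globex    122
5       21     Acme     43
6       94  Initech     49
filter rows where supplier in ['Soylent', 'Acme', 'Globex', 'Initech']:
   reorder supplier  price
1       20  Soylent    191
4       46   Globex    122
5       21     Acme     43
6       94  Initech     49

101.25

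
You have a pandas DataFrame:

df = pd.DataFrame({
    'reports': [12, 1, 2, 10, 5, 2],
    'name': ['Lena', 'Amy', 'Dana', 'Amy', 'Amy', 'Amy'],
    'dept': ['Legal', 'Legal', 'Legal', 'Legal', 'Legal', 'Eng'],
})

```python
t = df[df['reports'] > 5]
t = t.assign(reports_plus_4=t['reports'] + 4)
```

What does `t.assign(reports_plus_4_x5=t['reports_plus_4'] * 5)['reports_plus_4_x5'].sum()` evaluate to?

150

filter rows where reports > 5:
   reports  name   dept
0       12  Lena  Legal
3       10   Amy  Legal
add column reports_plus_4 = t['reports'] + 4:
   reports  name   dept  reports_plus_4
0       12  Lena  Legal              16
3       10   Amy  Legal              14
add column reports_plus_4_x5 = t['reports_plus_4'] * 5:
   reports  name   dept  reports_plus_4  reports_plus_4_x5
0       12  Lena  Legal              16                 80
3       10   Amy  Legal              14                 70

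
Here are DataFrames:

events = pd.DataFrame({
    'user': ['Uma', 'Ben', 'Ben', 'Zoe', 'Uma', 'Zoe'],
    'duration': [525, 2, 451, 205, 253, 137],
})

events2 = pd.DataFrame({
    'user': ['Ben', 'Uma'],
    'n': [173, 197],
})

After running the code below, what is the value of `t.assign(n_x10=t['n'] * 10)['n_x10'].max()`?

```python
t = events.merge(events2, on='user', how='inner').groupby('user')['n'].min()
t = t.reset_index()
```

1970

merge on 'user' (how='inner') → 4 rows:
  user  duration    n
0  Uma       525  197
1  Ben         2  173
2  Ben       451  173
3  Uma       253  197
group by user, min of n:
user
Ben    173
Uma    197
Name: n, dtype: int64
reset_index():
  user    n
0  Ben  173
1  Uma  197
add column n_x10 = t['n'] * 10:
  user    n  n_x10
0  Ben  173   1730
1  Uma  197   1970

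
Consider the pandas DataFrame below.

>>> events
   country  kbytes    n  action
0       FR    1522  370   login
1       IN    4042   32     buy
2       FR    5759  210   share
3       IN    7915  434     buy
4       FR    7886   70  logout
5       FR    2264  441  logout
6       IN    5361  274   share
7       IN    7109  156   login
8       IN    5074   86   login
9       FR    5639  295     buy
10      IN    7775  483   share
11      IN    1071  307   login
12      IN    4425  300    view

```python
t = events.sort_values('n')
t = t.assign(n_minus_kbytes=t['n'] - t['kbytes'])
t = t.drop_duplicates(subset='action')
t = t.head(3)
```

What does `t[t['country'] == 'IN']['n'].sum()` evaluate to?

118

sort by n:
   country  kbytes    n  action
1       IN    4042   32     buy
4       FR    7886   70  logout
8       IN    5074   86   login
7       IN    7109  156   login
2       FR    5759  210   share
6       IN    5361  274   share
9       FR    5639  295     buy
12      IN    4425  300    view
11      IN    1071  307   login
0       FR    1522  370   login
3       IN    7915  434     buy
5       FR    2264  441  logout
10      IN    7775  483   share
add column n_minus_kbytes = t['n'] - t['kbytes']:
   country  kbytes    n  action  n_minus_kbytes
1       IN    4042   32     buy           -4010
4       FR    7886   70  logout           -7816
8       IN    5074   86   login           -4988
7       IN    7109  156   login           -6953
2       FR    5759  210   share           -5549
6       IN    5361  274   share           -5087
9       FR    5639  295     buy           -5344
12      IN    4425  300    view           -4125
11      IN    1071  307   login            -764
0       FR    1522  370   login           -1152
3       IN    7915  434     buy           -7481
5       FR    2264  441  logout           -1823
10      IN    7775  483   share           -7292
drop duplicate action (keep=first):
   country  kbytes    n  action  n_minus_kbytes
1       IN    4042   32     buy           -4010
4       FR    7886   70  logout           -7816
8       IN    5074   86   login           -4988
2       FR    5759  210   share           -5549
12      IN    4425  300    view           -4125
take first 3 rows:
  country  kbytes   n  action  n_minus_kbytes
1      IN    4042  32     buy           -4010
4      FR    7886  70  logout           -7816
8      IN    5074  86   login           -4988
filter rows where country == 'IN':
  country  kbytes   n action  n_minus_kbytes
1      IN    4042  32    buy           -4010
8      IN    5074  86  login           -4988
Reading off the sum of column 'n', we get 118.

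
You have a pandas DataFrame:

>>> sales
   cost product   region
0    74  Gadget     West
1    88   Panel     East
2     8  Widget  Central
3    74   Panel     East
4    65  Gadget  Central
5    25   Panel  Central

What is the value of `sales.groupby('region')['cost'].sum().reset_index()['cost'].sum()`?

group by region, sum of cost:
region
Central     98
East       162
West        74
Name: cost, dtype: int64
reset_index():
    region  cost
0  Central    98
1     East   162
2     West    74
Hence 334.

334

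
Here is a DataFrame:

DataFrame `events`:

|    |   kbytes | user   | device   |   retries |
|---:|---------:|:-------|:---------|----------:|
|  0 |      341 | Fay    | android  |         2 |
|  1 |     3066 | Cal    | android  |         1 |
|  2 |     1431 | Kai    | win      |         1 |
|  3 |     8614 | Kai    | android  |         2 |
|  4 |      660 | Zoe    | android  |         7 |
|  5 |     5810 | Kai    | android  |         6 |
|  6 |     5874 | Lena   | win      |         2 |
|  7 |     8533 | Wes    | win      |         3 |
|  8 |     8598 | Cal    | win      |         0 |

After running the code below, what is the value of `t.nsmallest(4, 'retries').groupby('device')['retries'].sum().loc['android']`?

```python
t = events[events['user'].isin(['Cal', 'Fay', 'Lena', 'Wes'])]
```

filter rows where user in ['Cal', 'Fay', 'Lena', 'Wes']:
   kbytes  user   device  retries
0     341   Fay  android        2
1    3066   Cal  android        1
6    5874  Lena      win        2
7    8533   Wes      win        3
8    8598   Cal      win        0
take 4 rows with smallest retries:
   kbytes  user   device  retries
8    8598   Cal      win        0
1    3066   Cal  android        1
0     341   Fay  android        2
6    5874  Lena      win        2
group by device, sum of retries:
device
android    3
win        2
Name: retries, dtype: int64

3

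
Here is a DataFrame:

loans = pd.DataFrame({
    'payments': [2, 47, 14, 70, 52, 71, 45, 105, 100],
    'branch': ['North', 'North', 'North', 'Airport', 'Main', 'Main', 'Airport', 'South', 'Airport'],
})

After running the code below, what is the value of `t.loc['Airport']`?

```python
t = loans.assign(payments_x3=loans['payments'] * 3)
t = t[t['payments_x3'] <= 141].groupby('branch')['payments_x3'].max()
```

add column payments_x3 = loans['payments'] * 3:
   payments   branch  payments_x3
0         2    North            6
1        47    North          141
2        14    North           42
3        70  Airport          210
4        52     Main          156
5        71     Main          213
6        45  Airport          135
7       105    South          315
8       100  Airport          300
filter rows where payments_x3 <= 141:
   payments   branch  payments_x3
0         2    North            6
1        47    North          141
2        14    North           42
6        45  Airport          135
group by branch, max of payments_x3:
branch
Airport    135
North      141
Name: payments_x3, dtype: int64
value at index 'Airport' → 135

135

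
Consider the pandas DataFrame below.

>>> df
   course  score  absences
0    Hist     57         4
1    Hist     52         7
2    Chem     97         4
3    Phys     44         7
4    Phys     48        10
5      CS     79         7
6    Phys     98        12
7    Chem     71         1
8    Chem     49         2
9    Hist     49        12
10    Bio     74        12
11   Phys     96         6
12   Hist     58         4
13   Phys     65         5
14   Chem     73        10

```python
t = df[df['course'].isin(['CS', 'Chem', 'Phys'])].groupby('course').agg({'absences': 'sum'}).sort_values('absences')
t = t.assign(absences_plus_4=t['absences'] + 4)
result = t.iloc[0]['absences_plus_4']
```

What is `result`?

11

filter rows where course in ['CS', 'Chem', 'Phys']:
   course  score  absences
2    Chem     97         4
3    Phys     44         7
4    Phys     48        10
5      CS     79         7
6    Phys     98        12
7    Chem     71         1
8    Chem     49         2
11   Phys     96         6
13   Phys     65         5
14   Chem     73        10
group by course, sum of absences:
        absences
course          
CS             7
Chem          17
Phys          40
sort by absences:
        absences
course          
CS             7
Chem          17
Phys          40
add column absences_plus_4 = t['absences'] + 4:
        absences  absences_plus_4
course                           
CS             7               11
Chem          17               21
Phys          40               44
Taking the value at position 0, column 'absences_plus_4' gives 11.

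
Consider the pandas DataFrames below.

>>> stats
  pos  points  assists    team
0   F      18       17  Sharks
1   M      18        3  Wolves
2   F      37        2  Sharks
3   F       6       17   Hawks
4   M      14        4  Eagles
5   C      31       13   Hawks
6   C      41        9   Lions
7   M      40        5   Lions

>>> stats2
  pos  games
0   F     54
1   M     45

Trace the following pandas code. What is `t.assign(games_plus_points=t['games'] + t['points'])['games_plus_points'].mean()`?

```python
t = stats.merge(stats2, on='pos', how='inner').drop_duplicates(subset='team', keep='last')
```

merge on 'pos' (how='inner') → 6 rows:
  pos  points  assists    team  games
0   F      18       17  Sharks     54
1   M      18        3  Wolves     45
2   F      37        2  Sharks     54
3   F       6       17   Hawks     54
4   M      14        4  Eagles     45
5   M      40        5   Lions     45
drop duplicate team (keep=last):
  pos  points  assists    team  games
1   M      18        3  Wolves     45
2   F      37        2  Sharks     54
3   F       6       17   Hawks     54
4   M      14        4  Eagles     45
5   M      40        5   Lions     45
add column games_plus_points = t['games'] + t['points']:
  pos  points  assists    team  games  games_plus_points
1   M      18        3  Wolves     45                 63
2   F      37        2  Sharks     54                 91
3   F       6       17   Hawks     54                 60
4   M      14        4  Eagles     45                 59
5   M      40        5   Lions     45                 85

71.6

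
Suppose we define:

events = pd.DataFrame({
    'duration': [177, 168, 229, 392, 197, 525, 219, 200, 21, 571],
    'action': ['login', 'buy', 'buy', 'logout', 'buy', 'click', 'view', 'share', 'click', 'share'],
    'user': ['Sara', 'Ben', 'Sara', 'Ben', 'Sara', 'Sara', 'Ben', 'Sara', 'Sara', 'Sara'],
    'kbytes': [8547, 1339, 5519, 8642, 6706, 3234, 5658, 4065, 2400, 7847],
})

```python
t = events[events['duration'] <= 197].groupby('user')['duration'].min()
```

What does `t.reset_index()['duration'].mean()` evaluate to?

filter rows where duration <= 197:
   duration action  user  kbytes
0       177  login  Sara    8547
1       168    buy   Ben    1339
4       197    buy  Sara    6706
8        21  click  Sara    2400
group by user, min of duration:
user
Ben     168
Sara     21
Name: duration, dtype: int64
reset_index():
   user  duration
0   Ben       168
1  Sara        21
Hence 94.5.

94.5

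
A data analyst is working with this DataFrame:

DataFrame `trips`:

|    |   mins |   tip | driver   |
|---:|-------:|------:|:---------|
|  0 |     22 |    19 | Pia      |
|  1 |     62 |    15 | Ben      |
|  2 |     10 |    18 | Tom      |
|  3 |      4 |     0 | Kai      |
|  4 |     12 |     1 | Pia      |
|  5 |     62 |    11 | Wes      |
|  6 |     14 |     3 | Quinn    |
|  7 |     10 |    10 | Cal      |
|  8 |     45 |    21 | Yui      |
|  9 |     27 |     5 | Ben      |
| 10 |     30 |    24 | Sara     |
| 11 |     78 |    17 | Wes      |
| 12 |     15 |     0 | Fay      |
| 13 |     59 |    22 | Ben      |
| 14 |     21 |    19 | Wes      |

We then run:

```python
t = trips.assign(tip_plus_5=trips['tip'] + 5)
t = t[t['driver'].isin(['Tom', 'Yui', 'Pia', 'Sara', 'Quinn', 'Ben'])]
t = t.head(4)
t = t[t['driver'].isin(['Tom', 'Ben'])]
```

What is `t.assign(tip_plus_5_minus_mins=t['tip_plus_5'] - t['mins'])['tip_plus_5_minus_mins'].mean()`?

add column tip_plus_5 = trips['tip'] + 5:
    mins  tip driver  tip_plus_5
0     22   19    Pia          24
1     62   15    Ben          20
2     10   18    Tom          23
3      4    0    Kai           5
4     12    1    Pia           6
5     62   11    Wes          16
6     14    3  Quinn           8
7     10   10    Cal          15
8     45   21    Yui          26
9     27    5    Ben          10
10    30   24   Sara          29
11    78   17    Wes          22
12    15    0    Fay           5
13    59   22    Ben          27
14    21   19    Wes          24
filter rows where driver in ['Tom', 'Yui', 'Pia', 'Sara', 'Quinn', 'Ben']:
    mins  tip driver  tip_plus_5
0     22   19    Pia          24
1     62   15    Ben          20
2     10   18    Tom          23
4     12    1    Pia           6
6     14    3  Quinn           8
8     45   21    Yui          26
9     27    5    Ben          10
10    30   24   Sara          29
13    59   22    Ben          27
take first 4 rows:
   mins  tip driver  tip_plus_5
0    22   19    Pia          24
1    62   15    Ben          20
2    10   18    Tom          23
4    12    1    Pia           6
filter rows where driver in ['Tom', 'Ben']:
   mins  tip driver  tip_plus_5
1    62   15    Ben          20
2    10   18    Tom          23
add column tip_plus_5_minus_mins = t['tip_plus_5'] - t['mins']:
   mins  tip driver  tip_plus_5  tip_plus_5_minus_mins
1    62   15    Ben          20                    -42
2    10   18    Tom          23                     13
Hence -14.5.

-14.5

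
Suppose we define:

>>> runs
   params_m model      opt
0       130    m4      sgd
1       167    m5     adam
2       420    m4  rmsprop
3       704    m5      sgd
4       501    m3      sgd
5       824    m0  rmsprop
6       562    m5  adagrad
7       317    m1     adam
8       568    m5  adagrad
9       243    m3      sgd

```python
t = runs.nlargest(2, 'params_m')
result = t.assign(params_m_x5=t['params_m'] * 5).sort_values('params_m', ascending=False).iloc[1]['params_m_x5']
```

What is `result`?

3520

take 2 rows with largest params_m:
   params_m model      opt
5       824    m0  rmsprop
3       704    m5      sgd
add column params_m_x5 = t['params_m'] * 5:
   params_m model      opt  params_m_x5
5       824    m0  rmsprop         4120
3       704    m5      sgd         3520
sort by params_m descending:
   params_m model      opt  params_m_x5
5       824    m0  rmsprop         4120
3       704    m5      sgd         3520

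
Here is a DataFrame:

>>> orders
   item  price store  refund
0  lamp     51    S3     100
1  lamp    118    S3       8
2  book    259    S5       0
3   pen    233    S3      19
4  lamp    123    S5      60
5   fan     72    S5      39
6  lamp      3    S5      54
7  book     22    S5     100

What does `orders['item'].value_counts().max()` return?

value_counts of item:
item
lamp    4
book    2
pen     1
fan     1
Name: count, dtype: int64

4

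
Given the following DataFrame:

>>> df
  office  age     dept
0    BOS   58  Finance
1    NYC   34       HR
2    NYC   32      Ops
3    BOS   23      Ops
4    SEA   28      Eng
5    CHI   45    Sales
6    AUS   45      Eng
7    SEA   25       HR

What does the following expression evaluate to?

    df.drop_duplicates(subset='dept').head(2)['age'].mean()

drop duplicate dept (keep=first):
  office  age     dept
0    BOS   58  Finance
1    NYC   34       HR
2    NYC   32      Ops
4    SEA   28      Eng
5    CHI   45    Sales
take first 2 rows:
  office  age     dept
0    BOS   58  Finance
1    NYC   34       HR
Finally, mean of column 'age' = 46.0.

46.0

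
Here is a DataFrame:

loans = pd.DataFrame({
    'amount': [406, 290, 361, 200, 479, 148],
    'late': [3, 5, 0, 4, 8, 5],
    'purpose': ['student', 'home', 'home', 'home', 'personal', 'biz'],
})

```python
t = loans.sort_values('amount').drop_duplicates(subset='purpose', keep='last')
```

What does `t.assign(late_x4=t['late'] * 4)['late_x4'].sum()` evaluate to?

sort by amount:
   amount  late   purpose
5     148     5       biz
3     200     4      home
1     290     5      home
2     361     0      home
0     406     3   student
4     479     8  personal
drop duplicate purpose (keep=last):
   amount  late   purpose
5     148     5       biz
2     361     0      home
0     406     3   student
4     479     8  personal
add column late_x4 = t['late'] * 4:
   amount  late   purpose  late_x4
5     148     5       biz       20
2     361     0      home        0
0     406     3   student       12
4     479     8  personal       32
sum of column 'late_x4' → 64

64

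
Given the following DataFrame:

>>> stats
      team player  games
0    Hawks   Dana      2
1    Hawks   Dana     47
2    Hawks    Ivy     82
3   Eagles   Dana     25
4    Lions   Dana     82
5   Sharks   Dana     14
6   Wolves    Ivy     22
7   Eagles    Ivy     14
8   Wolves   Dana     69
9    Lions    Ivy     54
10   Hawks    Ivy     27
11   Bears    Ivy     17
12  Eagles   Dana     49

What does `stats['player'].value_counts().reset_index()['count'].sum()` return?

13

value_counts of player:
player
Dana    7
Ivy     6
Name: count, dtype: int64
reset_index():
  player  count
0   Dana      7
1    Ivy      6
Hence 13.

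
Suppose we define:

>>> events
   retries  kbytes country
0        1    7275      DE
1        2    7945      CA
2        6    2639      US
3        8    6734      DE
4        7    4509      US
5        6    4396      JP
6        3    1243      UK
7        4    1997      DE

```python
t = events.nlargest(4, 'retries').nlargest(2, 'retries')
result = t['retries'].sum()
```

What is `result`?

15

take 4 rows with largest retries:
   retries  kbytes country
3        8    6734      DE
4        7    4509      US
2        6    2639      US
5        6    4396      JP
take 2 rows with largest retries:
   retries  kbytes country
3        8    6734      DE
4        7    4509      US
The sum of column 'retries' is 15.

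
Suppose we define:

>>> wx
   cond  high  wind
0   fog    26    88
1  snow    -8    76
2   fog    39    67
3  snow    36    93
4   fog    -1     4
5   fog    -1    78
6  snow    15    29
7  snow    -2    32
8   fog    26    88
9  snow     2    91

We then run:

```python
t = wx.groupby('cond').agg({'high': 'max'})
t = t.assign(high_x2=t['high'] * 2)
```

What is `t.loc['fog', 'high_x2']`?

group by cond, max of high:
      high
cond      
fog     39
snow    36
add column high_x2 = t['high'] * 2:
      high  high_x2
cond               
fog     39       78
snow    36       72
Finally, value at row 'fog', column 'high_x2' = 78.

78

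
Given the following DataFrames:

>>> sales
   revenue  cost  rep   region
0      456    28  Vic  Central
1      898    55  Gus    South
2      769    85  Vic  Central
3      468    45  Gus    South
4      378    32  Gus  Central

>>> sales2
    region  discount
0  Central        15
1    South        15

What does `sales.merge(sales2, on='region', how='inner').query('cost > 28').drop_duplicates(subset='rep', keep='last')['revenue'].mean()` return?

merge on 'region' (how='inner') → 5 rows:
   revenue  cost  rep   region  discount
0      456    28  Vic  Central        15
1      898    55  Gus    South        15
2      769    85  Vic  Central        15
3      468    45  Gus    South        15
4      378    32  Gus  Central        15
filter rows where cost > 28:
   revenue  cost  rep   region  discount
1      898    55  Gus    South        15
2      769    85  Vic  Central        15
3      468    45  Gus    South        15
4      378    32  Gus  Central        15
drop duplicate rep (keep=last):
   revenue  cost  rep   region  discount
2      769    85  Vic  Central        15
4      378    32  Gus  Central        15

573.5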